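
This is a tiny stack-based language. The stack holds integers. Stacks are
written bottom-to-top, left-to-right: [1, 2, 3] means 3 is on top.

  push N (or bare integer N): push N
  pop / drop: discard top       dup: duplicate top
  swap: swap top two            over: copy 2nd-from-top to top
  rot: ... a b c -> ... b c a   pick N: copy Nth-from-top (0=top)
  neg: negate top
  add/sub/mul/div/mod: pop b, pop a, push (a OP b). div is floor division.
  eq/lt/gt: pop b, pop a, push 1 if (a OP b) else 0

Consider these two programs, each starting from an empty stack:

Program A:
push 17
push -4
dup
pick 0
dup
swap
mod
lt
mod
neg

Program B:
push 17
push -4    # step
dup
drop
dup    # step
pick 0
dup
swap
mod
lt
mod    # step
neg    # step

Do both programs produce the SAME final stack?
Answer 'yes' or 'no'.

Answer: yes

Derivation:
Program A trace:
  After 'push 17': [17]
  After 'push -4': [17, -4]
  After 'dup': [17, -4, -4]
  After 'pick 0': [17, -4, -4, -4]
  After 'dup': [17, -4, -4, -4, -4]
  After 'swap': [17, -4, -4, -4, -4]
  After 'mod': [17, -4, -4, 0]
  After 'lt': [17, -4, 1]
  After 'mod': [17, 0]
  After 'neg': [17, 0]
Program A final stack: [17, 0]

Program B trace:
  After 'push 17': [17]
  After 'push -4': [17, -4]
  After 'dup': [17, -4, -4]
  After 'drop': [17, -4]
  After 'dup': [17, -4, -4]
  After 'pick 0': [17, -4, -4, -4]
  After 'dup': [17, -4, -4, -4, -4]
  After 'swap': [17, -4, -4, -4, -4]
  After 'mod': [17, -4, -4, 0]
  After 'lt': [17, -4, 1]
  After 'mod': [17, 0]
  After 'neg': [17, 0]
Program B final stack: [17, 0]
Same: yes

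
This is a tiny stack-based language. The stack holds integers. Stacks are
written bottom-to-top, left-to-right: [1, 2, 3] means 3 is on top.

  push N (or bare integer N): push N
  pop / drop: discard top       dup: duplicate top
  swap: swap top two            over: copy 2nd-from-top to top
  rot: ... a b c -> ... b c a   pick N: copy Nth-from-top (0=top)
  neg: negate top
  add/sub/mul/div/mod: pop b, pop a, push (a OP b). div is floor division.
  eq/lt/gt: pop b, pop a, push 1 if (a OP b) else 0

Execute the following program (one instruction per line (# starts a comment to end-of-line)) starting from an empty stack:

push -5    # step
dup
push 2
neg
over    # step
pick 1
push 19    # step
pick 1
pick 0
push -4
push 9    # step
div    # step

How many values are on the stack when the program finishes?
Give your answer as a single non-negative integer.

Answer: 9

Derivation:
After 'push -5': stack = [-5] (depth 1)
After 'dup': stack = [-5, -5] (depth 2)
After 'push 2': stack = [-5, -5, 2] (depth 3)
After 'neg': stack = [-5, -5, -2] (depth 3)
After 'over': stack = [-5, -5, -2, -5] (depth 4)
After 'pick 1': stack = [-5, -5, -2, -5, -2] (depth 5)
After 'push 19': stack = [-5, -5, -2, -5, -2, 19] (depth 6)
After 'pick 1': stack = [-5, -5, -2, -5, -2, 19, -2] (depth 7)
After 'pick 0': stack = [-5, -5, -2, -5, -2, 19, -2, -2] (depth 8)
After 'push -4': stack = [-5, -5, -2, -5, -2, 19, -2, -2, -4] (depth 9)
After 'push 9': stack = [-5, -5, -2, -5, -2, 19, -2, -2, -4, 9] (depth 10)
After 'div': stack = [-5, -5, -2, -5, -2, 19, -2, -2, -1] (depth 9)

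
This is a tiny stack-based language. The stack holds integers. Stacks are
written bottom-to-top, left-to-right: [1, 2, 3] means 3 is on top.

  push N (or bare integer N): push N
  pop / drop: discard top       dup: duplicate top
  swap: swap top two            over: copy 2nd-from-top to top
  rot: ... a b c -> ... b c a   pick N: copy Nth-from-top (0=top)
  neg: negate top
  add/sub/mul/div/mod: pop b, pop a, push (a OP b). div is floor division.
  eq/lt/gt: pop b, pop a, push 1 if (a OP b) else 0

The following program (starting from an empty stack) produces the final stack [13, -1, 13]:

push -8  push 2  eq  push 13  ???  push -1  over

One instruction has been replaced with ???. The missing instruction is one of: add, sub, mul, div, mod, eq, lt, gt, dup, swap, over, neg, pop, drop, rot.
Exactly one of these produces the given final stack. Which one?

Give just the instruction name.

Stack before ???: [0, 13]
Stack after ???:  [13]
The instruction that transforms [0, 13] -> [13] is: add

Answer: add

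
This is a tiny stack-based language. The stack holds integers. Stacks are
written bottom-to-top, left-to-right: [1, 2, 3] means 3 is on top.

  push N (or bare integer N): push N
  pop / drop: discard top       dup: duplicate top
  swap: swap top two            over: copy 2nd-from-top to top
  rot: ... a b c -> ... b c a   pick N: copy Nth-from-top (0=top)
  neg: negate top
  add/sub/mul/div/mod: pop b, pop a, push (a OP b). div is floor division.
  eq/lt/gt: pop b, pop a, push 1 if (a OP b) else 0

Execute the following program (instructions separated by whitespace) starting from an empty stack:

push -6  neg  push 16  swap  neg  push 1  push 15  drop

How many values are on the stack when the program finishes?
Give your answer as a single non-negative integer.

Answer: 3

Derivation:
After 'push -6': stack = [-6] (depth 1)
After 'neg': stack = [6] (depth 1)
After 'push 16': stack = [6, 16] (depth 2)
After 'swap': stack = [16, 6] (depth 2)
After 'neg': stack = [16, -6] (depth 2)
After 'push 1': stack = [16, -6, 1] (depth 3)
After 'push 15': stack = [16, -6, 1, 15] (depth 4)
After 'drop': stack = [16, -6, 1] (depth 3)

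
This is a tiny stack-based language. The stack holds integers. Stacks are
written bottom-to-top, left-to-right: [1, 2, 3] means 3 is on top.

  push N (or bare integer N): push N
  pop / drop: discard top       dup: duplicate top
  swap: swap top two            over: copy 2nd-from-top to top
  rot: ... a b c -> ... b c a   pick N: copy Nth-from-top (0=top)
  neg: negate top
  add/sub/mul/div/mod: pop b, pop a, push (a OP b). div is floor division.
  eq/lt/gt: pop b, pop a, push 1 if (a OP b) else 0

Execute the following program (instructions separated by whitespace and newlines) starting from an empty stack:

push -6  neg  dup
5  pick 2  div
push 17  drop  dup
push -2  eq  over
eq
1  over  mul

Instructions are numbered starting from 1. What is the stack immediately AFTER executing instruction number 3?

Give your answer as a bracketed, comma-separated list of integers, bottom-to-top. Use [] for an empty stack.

Answer: [6, 6]

Derivation:
Step 1 ('push -6'): [-6]
Step 2 ('neg'): [6]
Step 3 ('dup'): [6, 6]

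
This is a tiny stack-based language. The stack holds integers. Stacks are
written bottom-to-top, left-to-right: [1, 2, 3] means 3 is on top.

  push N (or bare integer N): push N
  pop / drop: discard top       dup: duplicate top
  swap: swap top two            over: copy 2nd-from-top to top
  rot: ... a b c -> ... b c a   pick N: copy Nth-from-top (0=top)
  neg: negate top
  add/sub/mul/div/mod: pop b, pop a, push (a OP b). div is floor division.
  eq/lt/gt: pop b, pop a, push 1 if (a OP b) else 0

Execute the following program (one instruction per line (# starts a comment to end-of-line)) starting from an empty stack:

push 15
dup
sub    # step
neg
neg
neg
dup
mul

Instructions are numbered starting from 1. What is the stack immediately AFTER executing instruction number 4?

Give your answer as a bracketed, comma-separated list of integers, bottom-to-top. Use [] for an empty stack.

Answer: [0]

Derivation:
Step 1 ('push 15'): [15]
Step 2 ('dup'): [15, 15]
Step 3 ('sub'): [0]
Step 4 ('neg'): [0]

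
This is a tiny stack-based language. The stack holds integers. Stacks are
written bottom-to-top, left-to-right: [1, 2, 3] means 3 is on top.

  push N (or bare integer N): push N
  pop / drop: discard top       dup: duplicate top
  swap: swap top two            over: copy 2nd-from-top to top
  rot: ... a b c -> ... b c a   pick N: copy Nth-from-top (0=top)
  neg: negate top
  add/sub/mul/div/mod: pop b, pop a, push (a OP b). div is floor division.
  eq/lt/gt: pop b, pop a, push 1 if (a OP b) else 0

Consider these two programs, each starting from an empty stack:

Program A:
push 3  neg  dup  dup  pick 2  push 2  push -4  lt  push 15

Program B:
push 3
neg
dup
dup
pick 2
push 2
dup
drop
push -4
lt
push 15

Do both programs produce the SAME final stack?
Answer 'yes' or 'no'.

Answer: yes

Derivation:
Program A trace:
  After 'push 3': [3]
  After 'neg': [-3]
  After 'dup': [-3, -3]
  After 'dup': [-3, -3, -3]
  After 'pick 2': [-3, -3, -3, -3]
  After 'push 2': [-3, -3, -3, -3, 2]
  After 'push -4': [-3, -3, -3, -3, 2, -4]
  After 'lt': [-3, -3, -3, -3, 0]
  After 'push 15': [-3, -3, -3, -3, 0, 15]
Program A final stack: [-3, -3, -3, -3, 0, 15]

Program B trace:
  After 'push 3': [3]
  After 'neg': [-3]
  After 'dup': [-3, -3]
  After 'dup': [-3, -3, -3]
  After 'pick 2': [-3, -3, -3, -3]
  After 'push 2': [-3, -3, -3, -3, 2]
  After 'dup': [-3, -3, -3, -3, 2, 2]
  After 'drop': [-3, -3, -3, -3, 2]
  After 'push -4': [-3, -3, -3, -3, 2, -4]
  After 'lt': [-3, -3, -3, -3, 0]
  After 'push 15': [-3, -3, -3, -3, 0, 15]
Program B final stack: [-3, -3, -3, -3, 0, 15]
Same: yes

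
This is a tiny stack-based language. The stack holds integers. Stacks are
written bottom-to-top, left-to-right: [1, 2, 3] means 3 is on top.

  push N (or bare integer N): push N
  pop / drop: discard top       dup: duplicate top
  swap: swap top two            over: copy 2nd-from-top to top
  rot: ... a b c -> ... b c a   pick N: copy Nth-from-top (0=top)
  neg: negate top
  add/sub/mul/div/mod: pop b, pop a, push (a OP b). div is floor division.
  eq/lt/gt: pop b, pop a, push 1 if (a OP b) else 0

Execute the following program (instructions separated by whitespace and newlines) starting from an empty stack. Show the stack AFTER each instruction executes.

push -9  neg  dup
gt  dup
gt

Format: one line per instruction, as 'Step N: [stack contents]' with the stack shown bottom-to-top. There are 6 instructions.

Step 1: [-9]
Step 2: [9]
Step 3: [9, 9]
Step 4: [0]
Step 5: [0, 0]
Step 6: [0]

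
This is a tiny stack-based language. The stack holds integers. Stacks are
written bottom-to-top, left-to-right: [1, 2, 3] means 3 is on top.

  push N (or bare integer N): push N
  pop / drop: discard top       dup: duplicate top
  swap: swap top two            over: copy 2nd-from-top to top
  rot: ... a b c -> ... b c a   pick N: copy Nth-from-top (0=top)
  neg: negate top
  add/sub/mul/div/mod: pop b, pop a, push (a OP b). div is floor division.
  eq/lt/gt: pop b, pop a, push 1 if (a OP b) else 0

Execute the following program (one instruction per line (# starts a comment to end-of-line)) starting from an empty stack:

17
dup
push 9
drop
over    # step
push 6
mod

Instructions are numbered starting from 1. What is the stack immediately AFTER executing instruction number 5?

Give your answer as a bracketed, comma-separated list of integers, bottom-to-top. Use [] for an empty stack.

Answer: [17, 17, 17]

Derivation:
Step 1 ('17'): [17]
Step 2 ('dup'): [17, 17]
Step 3 ('push 9'): [17, 17, 9]
Step 4 ('drop'): [17, 17]
Step 5 ('over'): [17, 17, 17]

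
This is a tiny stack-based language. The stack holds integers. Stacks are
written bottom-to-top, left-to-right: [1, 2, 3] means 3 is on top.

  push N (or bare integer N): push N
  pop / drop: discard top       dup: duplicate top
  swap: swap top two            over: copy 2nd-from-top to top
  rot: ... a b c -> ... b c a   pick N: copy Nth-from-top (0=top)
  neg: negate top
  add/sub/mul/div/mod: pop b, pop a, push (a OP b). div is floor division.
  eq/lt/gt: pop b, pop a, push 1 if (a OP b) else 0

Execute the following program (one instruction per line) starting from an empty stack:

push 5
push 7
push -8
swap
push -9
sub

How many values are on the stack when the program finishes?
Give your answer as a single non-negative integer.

After 'push 5': stack = [5] (depth 1)
After 'push 7': stack = [5, 7] (depth 2)
After 'push -8': stack = [5, 7, -8] (depth 3)
After 'swap': stack = [5, -8, 7] (depth 3)
After 'push -9': stack = [5, -8, 7, -9] (depth 4)
After 'sub': stack = [5, -8, 16] (depth 3)

Answer: 3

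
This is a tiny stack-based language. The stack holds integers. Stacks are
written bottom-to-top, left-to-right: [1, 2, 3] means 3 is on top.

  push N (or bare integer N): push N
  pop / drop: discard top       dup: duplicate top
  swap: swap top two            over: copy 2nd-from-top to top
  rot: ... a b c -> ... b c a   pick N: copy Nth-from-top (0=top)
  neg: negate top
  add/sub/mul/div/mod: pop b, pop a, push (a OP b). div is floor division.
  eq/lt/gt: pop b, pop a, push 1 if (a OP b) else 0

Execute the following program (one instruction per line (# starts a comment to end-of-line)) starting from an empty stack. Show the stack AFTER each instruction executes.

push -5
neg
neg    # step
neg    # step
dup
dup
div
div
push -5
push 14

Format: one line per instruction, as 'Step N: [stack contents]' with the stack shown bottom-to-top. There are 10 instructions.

Step 1: [-5]
Step 2: [5]
Step 3: [-5]
Step 4: [5]
Step 5: [5, 5]
Step 6: [5, 5, 5]
Step 7: [5, 1]
Step 8: [5]
Step 9: [5, -5]
Step 10: [5, -5, 14]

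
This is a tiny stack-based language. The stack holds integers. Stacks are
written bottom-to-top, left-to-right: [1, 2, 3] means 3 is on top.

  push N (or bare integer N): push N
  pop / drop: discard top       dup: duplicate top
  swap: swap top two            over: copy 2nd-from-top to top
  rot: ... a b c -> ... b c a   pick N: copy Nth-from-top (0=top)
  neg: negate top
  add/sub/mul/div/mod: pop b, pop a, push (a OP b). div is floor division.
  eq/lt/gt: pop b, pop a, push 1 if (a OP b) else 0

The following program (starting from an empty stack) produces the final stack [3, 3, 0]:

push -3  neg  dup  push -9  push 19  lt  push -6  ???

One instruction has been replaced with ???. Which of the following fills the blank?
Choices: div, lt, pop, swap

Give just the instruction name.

Stack before ???: [3, 3, 1, -6]
Stack after ???:  [3, 3, 0]
Checking each choice:
  div: produces [3, 3, -1]
  lt: MATCH
  pop: produces [3, 3, 1]
  swap: produces [3, 3, -6, 1]


Answer: lt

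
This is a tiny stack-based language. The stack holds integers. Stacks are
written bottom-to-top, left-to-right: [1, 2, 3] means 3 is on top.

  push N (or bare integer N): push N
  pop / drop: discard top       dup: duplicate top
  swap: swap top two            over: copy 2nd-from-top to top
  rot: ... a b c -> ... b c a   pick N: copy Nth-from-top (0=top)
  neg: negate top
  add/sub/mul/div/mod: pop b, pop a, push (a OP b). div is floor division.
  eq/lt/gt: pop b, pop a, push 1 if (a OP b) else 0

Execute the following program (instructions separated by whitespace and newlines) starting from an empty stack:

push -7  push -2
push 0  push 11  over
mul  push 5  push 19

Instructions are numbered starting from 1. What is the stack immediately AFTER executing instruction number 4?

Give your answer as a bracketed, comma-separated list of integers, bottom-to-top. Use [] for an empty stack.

Step 1 ('push -7'): [-7]
Step 2 ('push -2'): [-7, -2]
Step 3 ('push 0'): [-7, -2, 0]
Step 4 ('push 11'): [-7, -2, 0, 11]

Answer: [-7, -2, 0, 11]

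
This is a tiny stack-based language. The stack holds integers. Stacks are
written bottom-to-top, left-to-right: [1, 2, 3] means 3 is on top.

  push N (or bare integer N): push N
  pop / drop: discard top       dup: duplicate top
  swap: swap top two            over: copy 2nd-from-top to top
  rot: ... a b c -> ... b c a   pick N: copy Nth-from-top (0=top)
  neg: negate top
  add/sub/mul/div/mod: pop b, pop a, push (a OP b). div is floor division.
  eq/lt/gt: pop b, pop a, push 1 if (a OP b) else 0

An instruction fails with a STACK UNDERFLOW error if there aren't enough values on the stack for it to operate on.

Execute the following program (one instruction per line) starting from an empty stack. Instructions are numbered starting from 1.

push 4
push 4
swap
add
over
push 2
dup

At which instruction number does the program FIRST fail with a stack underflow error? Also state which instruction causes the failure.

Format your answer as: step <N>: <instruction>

Step 1 ('push 4'): stack = [4], depth = 1
Step 2 ('push 4'): stack = [4, 4], depth = 2
Step 3 ('swap'): stack = [4, 4], depth = 2
Step 4 ('add'): stack = [8], depth = 1
Step 5 ('over'): needs 2 value(s) but depth is 1 — STACK UNDERFLOW

Answer: step 5: over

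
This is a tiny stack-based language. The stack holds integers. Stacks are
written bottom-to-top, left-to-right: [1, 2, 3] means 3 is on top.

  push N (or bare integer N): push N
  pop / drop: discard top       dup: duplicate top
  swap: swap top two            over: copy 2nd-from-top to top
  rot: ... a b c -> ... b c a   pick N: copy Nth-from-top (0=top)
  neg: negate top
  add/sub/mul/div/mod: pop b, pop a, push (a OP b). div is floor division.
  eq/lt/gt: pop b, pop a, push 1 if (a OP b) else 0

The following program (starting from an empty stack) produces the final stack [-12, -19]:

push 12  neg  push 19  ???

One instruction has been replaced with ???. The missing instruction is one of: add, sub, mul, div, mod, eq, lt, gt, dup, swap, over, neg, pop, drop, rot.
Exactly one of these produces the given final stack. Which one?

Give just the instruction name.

Stack before ???: [-12, 19]
Stack after ???:  [-12, -19]
The instruction that transforms [-12, 19] -> [-12, -19] is: neg

Answer: neg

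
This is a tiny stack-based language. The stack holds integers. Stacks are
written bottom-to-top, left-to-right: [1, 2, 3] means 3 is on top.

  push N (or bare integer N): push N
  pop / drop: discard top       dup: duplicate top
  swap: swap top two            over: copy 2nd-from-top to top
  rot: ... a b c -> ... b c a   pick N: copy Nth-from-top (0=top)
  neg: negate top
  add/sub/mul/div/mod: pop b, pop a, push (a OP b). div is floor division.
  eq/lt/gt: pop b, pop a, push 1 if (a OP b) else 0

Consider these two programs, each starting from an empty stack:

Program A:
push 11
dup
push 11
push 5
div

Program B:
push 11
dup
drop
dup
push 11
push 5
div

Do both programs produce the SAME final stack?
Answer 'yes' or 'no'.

Program A trace:
  After 'push 11': [11]
  After 'dup': [11, 11]
  After 'push 11': [11, 11, 11]
  After 'push 5': [11, 11, 11, 5]
  After 'div': [11, 11, 2]
Program A final stack: [11, 11, 2]

Program B trace:
  After 'push 11': [11]
  After 'dup': [11, 11]
  After 'drop': [11]
  After 'dup': [11, 11]
  After 'push 11': [11, 11, 11]
  After 'push 5': [11, 11, 11, 5]
  After 'div': [11, 11, 2]
Program B final stack: [11, 11, 2]
Same: yes

Answer: yes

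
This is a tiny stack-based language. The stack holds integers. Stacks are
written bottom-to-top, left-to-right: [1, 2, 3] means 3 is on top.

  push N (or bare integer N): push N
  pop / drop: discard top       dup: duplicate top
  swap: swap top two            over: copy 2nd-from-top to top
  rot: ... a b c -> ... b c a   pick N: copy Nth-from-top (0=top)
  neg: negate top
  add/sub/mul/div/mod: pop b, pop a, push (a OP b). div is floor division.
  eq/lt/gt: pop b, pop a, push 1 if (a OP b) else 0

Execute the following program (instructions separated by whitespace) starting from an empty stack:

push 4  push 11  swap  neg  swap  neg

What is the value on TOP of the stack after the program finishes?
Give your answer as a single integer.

Answer: -11

Derivation:
After 'push 4': [4]
After 'push 11': [4, 11]
After 'swap': [11, 4]
After 'neg': [11, -4]
After 'swap': [-4, 11]
After 'neg': [-4, -11]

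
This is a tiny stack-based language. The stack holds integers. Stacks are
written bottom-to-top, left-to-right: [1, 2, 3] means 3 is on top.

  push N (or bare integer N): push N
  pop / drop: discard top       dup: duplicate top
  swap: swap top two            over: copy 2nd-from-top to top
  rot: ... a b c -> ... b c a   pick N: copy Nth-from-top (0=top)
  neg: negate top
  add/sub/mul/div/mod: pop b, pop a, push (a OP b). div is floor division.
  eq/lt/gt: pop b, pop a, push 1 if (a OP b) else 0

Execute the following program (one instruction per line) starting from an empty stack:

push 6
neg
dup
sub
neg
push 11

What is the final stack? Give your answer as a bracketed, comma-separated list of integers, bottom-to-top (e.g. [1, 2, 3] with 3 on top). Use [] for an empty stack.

Answer: [0, 11]

Derivation:
After 'push 6': [6]
After 'neg': [-6]
After 'dup': [-6, -6]
After 'sub': [0]
After 'neg': [0]
After 'push 11': [0, 11]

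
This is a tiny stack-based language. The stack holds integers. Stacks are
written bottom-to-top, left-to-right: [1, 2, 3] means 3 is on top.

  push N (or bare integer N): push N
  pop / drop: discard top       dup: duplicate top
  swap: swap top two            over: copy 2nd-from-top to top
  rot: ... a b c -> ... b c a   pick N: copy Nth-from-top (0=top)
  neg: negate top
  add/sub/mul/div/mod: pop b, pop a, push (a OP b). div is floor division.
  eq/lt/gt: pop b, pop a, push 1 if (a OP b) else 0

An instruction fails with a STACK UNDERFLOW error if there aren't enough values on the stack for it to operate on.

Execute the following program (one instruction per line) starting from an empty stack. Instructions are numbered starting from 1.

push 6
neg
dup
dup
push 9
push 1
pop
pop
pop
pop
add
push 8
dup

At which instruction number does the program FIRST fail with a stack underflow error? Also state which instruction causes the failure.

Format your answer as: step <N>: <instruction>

Answer: step 11: add

Derivation:
Step 1 ('push 6'): stack = [6], depth = 1
Step 2 ('neg'): stack = [-6], depth = 1
Step 3 ('dup'): stack = [-6, -6], depth = 2
Step 4 ('dup'): stack = [-6, -6, -6], depth = 3
Step 5 ('push 9'): stack = [-6, -6, -6, 9], depth = 4
Step 6 ('push 1'): stack = [-6, -6, -6, 9, 1], depth = 5
Step 7 ('pop'): stack = [-6, -6, -6, 9], depth = 4
Step 8 ('pop'): stack = [-6, -6, -6], depth = 3
Step 9 ('pop'): stack = [-6, -6], depth = 2
Step 10 ('pop'): stack = [-6], depth = 1
Step 11 ('add'): needs 2 value(s) but depth is 1 — STACK UNDERFLOW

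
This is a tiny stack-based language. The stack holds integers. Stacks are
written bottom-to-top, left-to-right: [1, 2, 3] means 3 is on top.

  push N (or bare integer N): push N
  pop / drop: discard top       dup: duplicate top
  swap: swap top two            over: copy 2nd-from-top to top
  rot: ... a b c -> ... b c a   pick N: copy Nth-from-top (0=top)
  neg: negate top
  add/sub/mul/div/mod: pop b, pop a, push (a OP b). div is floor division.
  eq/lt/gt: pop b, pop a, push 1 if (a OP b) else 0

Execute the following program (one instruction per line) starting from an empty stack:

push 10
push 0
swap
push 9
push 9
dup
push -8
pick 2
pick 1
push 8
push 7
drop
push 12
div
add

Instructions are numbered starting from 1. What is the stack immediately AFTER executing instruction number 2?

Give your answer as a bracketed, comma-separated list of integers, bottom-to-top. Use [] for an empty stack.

Step 1 ('push 10'): [10]
Step 2 ('push 0'): [10, 0]

Answer: [10, 0]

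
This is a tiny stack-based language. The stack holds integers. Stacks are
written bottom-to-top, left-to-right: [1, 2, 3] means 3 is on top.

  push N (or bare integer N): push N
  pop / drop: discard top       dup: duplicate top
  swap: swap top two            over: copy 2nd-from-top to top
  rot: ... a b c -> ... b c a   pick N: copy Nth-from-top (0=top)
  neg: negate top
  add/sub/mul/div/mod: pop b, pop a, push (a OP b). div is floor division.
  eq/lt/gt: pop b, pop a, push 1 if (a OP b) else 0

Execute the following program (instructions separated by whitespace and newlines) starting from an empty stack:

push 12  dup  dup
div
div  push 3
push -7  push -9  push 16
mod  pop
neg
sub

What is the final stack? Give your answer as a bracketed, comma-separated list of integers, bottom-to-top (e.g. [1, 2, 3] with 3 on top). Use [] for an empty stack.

After 'push 12': [12]
After 'dup': [12, 12]
After 'dup': [12, 12, 12]
After 'div': [12, 1]
After 'div': [12]
After 'push 3': [12, 3]
After 'push -7': [12, 3, -7]
After 'push -9': [12, 3, -7, -9]
After 'push 16': [12, 3, -7, -9, 16]
After 'mod': [12, 3, -7, 7]
After 'pop': [12, 3, -7]
After 'neg': [12, 3, 7]
After 'sub': [12, -4]

Answer: [12, -4]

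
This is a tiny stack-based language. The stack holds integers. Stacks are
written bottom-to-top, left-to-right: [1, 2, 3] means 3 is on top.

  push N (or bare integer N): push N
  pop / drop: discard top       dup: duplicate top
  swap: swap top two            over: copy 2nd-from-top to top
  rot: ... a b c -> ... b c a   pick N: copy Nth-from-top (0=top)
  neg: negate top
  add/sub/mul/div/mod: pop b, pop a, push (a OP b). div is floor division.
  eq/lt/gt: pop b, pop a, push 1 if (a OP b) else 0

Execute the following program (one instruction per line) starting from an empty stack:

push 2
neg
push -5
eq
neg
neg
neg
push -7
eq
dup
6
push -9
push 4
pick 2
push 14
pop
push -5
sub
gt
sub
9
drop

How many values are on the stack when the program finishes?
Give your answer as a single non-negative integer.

After 'push 2': stack = [2] (depth 1)
After 'neg': stack = [-2] (depth 1)
After 'push -5': stack = [-2, -5] (depth 2)
After 'eq': stack = [0] (depth 1)
After 'neg': stack = [0] (depth 1)
After 'neg': stack = [0] (depth 1)
After 'neg': stack = [0] (depth 1)
After 'push -7': stack = [0, -7] (depth 2)
After 'eq': stack = [0] (depth 1)
After 'dup': stack = [0, 0] (depth 2)
  ...
After 'push 4': stack = [0, 0, 6, -9, 4] (depth 5)
After 'pick 2': stack = [0, 0, 6, -9, 4, 6] (depth 6)
After 'push 14': stack = [0, 0, 6, -9, 4, 6, 14] (depth 7)
After 'pop': stack = [0, 0, 6, -9, 4, 6] (depth 6)
After 'push -5': stack = [0, 0, 6, -9, 4, 6, -5] (depth 7)
After 'sub': stack = [0, 0, 6, -9, 4, 11] (depth 6)
After 'gt': stack = [0, 0, 6, -9, 0] (depth 5)
After 'sub': stack = [0, 0, 6, -9] (depth 4)
After 'push 9': stack = [0, 0, 6, -9, 9] (depth 5)
After 'drop': stack = [0, 0, 6, -9] (depth 4)

Answer: 4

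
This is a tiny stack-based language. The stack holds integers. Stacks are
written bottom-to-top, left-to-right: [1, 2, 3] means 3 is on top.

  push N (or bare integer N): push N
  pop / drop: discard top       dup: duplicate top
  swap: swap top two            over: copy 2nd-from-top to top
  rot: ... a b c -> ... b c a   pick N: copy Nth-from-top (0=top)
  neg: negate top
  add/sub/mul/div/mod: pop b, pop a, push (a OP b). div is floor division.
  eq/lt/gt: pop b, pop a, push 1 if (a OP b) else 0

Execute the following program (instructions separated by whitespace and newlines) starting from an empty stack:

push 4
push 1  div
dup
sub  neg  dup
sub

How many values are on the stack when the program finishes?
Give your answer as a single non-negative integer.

Answer: 1

Derivation:
After 'push 4': stack = [4] (depth 1)
After 'push 1': stack = [4, 1] (depth 2)
After 'div': stack = [4] (depth 1)
After 'dup': stack = [4, 4] (depth 2)
After 'sub': stack = [0] (depth 1)
After 'neg': stack = [0] (depth 1)
After 'dup': stack = [0, 0] (depth 2)
After 'sub': stack = [0] (depth 1)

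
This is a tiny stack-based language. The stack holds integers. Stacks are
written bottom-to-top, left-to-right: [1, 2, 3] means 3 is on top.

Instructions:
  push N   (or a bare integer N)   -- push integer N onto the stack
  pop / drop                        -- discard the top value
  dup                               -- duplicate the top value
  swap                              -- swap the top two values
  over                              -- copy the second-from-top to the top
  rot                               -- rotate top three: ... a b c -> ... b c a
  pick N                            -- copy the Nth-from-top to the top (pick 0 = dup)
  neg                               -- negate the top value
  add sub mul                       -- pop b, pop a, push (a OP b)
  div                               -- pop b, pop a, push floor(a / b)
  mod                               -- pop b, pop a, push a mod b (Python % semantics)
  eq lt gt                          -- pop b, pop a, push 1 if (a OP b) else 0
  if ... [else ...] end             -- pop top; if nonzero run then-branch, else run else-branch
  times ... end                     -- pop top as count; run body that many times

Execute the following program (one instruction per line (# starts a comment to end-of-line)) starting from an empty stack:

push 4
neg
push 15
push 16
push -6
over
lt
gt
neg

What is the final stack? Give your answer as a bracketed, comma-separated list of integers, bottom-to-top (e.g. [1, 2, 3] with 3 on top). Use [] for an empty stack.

After 'push 4': [4]
After 'neg': [-4]
After 'push 15': [-4, 15]
After 'push 16': [-4, 15, 16]
After 'push -6': [-4, 15, 16, -6]
After 'over': [-4, 15, 16, -6, 16]
After 'lt': [-4, 15, 16, 1]
After 'gt': [-4, 15, 1]
After 'neg': [-4, 15, -1]

Answer: [-4, 15, -1]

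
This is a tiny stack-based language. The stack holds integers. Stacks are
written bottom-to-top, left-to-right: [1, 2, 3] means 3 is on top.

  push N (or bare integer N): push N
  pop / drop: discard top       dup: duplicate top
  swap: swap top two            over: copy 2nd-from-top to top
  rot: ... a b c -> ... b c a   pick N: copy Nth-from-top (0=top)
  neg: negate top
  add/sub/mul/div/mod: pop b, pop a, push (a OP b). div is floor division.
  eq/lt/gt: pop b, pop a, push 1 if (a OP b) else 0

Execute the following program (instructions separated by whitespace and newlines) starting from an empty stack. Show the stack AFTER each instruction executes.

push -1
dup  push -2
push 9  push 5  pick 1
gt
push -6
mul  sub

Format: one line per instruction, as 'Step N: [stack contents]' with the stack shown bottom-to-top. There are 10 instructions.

Step 1: [-1]
Step 2: [-1, -1]
Step 3: [-1, -1, -2]
Step 4: [-1, -1, -2, 9]
Step 5: [-1, -1, -2, 9, 5]
Step 6: [-1, -1, -2, 9, 5, 9]
Step 7: [-1, -1, -2, 9, 0]
Step 8: [-1, -1, -2, 9, 0, -6]
Step 9: [-1, -1, -2, 9, 0]
Step 10: [-1, -1, -2, 9]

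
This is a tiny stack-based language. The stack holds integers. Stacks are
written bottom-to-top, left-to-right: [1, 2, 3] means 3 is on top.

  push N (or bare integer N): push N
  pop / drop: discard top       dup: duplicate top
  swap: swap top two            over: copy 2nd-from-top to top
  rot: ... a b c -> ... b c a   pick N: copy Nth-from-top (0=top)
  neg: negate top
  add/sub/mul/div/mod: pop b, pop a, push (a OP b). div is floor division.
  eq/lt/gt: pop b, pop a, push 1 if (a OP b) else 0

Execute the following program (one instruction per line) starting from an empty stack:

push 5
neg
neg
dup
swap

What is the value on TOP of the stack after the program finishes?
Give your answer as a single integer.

Answer: 5

Derivation:
After 'push 5': [5]
After 'neg': [-5]
After 'neg': [5]
After 'dup': [5, 5]
After 'swap': [5, 5]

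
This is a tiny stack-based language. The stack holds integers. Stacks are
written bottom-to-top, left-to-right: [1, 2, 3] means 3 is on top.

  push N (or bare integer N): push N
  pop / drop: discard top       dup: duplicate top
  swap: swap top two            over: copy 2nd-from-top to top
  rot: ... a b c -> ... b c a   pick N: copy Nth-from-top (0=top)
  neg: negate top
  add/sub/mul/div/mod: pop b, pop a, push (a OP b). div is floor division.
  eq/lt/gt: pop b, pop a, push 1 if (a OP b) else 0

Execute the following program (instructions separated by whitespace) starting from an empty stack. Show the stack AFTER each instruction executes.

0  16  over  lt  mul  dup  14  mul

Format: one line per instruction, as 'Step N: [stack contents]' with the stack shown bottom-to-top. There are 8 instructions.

Step 1: [0]
Step 2: [0, 16]
Step 3: [0, 16, 0]
Step 4: [0, 0]
Step 5: [0]
Step 6: [0, 0]
Step 7: [0, 0, 14]
Step 8: [0, 0]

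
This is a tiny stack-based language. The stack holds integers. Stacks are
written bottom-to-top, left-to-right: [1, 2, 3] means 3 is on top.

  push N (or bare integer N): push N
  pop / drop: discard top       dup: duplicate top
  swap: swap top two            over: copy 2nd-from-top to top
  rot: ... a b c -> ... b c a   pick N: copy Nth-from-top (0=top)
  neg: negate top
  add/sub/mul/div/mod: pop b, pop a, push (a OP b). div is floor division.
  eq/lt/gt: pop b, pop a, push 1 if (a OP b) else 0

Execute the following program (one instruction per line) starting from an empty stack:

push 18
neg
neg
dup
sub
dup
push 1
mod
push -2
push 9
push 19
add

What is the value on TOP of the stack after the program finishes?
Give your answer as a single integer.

Answer: 28

Derivation:
After 'push 18': [18]
After 'neg': [-18]
After 'neg': [18]
After 'dup': [18, 18]
After 'sub': [0]
After 'dup': [0, 0]
After 'push 1': [0, 0, 1]
After 'mod': [0, 0]
After 'push -2': [0, 0, -2]
After 'push 9': [0, 0, -2, 9]
After 'push 19': [0, 0, -2, 9, 19]
After 'add': [0, 0, -2, 28]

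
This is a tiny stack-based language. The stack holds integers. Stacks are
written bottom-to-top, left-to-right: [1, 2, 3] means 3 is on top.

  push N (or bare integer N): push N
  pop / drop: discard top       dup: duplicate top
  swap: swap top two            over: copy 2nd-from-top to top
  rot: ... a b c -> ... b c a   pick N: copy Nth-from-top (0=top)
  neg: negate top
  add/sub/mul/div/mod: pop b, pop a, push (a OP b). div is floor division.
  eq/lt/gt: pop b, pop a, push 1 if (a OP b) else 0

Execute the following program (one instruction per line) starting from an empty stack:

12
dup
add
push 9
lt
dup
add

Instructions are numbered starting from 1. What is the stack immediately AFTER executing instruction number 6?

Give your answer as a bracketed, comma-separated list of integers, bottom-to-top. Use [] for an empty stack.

Step 1 ('12'): [12]
Step 2 ('dup'): [12, 12]
Step 3 ('add'): [24]
Step 4 ('push 9'): [24, 9]
Step 5 ('lt'): [0]
Step 6 ('dup'): [0, 0]

Answer: [0, 0]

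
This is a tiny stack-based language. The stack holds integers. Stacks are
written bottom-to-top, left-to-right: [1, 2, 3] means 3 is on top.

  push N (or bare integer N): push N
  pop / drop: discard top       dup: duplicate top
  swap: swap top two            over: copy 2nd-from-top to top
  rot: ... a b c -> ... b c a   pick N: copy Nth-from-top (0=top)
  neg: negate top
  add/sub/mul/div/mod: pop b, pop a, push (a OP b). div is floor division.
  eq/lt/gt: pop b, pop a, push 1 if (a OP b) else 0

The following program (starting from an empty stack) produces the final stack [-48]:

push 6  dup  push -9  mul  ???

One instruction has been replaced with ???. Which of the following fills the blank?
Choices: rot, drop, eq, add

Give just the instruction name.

Answer: add

Derivation:
Stack before ???: [6, -54]
Stack after ???:  [-48]
Checking each choice:
  rot: stack underflow (need 3, have 2)
  drop: produces [6]
  eq: produces [0]
  add: MATCH


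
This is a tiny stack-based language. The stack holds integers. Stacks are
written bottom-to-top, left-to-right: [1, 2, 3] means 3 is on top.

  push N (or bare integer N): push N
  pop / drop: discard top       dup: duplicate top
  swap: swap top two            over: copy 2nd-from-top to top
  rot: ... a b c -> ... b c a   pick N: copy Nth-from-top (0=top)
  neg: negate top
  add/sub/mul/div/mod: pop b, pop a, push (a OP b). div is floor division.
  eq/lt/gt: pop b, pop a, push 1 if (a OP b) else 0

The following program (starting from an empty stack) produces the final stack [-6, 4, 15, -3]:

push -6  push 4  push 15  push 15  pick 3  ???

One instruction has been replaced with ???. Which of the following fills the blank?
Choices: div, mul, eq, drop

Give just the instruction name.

Stack before ???: [-6, 4, 15, 15, -6]
Stack after ???:  [-6, 4, 15, -3]
Checking each choice:
  div: MATCH
  mul: produces [-6, 4, 15, -90]
  eq: produces [-6, 4, 15, 0]
  drop: produces [-6, 4, 15, 15]


Answer: div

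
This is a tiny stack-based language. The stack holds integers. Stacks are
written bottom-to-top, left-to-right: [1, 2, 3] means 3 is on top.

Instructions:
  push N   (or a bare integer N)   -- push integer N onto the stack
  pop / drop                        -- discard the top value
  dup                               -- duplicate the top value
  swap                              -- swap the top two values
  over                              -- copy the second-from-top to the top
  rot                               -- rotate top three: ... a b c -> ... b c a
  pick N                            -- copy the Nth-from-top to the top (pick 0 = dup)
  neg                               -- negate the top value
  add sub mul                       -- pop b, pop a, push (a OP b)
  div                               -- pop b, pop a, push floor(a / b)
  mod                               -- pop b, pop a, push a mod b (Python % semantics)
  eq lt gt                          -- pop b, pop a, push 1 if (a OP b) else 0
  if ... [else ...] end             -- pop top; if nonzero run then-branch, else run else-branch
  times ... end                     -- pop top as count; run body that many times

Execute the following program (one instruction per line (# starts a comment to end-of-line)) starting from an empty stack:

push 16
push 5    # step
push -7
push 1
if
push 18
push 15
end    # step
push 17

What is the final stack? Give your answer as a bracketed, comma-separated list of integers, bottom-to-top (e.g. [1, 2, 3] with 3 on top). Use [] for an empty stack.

After 'push 16': [16]
After 'push 5': [16, 5]
After 'push -7': [16, 5, -7]
After 'push 1': [16, 5, -7, 1]
After 'if': [16, 5, -7]
After 'push 18': [16, 5, -7, 18]
After 'push 15': [16, 5, -7, 18, 15]
After 'push 17': [16, 5, -7, 18, 15, 17]

Answer: [16, 5, -7, 18, 15, 17]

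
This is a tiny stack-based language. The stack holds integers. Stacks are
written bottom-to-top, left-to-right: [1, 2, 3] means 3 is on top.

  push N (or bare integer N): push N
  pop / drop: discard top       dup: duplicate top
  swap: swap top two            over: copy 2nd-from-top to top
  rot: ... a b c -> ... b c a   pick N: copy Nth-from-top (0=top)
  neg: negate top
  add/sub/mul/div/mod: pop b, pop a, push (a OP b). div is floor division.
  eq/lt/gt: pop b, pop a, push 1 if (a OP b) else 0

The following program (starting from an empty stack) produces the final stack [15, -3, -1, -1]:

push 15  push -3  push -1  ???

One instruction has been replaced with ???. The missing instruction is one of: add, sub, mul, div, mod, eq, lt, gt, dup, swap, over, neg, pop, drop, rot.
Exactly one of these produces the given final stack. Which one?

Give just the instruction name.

Stack before ???: [15, -3, -1]
Stack after ???:  [15, -3, -1, -1]
The instruction that transforms [15, -3, -1] -> [15, -3, -1, -1] is: dup

Answer: dup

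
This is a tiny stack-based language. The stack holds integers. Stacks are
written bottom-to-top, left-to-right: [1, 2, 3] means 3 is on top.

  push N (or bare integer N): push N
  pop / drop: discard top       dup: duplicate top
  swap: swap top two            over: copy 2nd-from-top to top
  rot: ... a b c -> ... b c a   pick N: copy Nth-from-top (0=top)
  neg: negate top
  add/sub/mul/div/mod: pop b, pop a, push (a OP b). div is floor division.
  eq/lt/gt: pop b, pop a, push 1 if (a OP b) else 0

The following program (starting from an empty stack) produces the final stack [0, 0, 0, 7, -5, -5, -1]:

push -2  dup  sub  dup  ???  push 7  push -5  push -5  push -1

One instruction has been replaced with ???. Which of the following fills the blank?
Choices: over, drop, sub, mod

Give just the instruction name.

Stack before ???: [0, 0]
Stack after ???:  [0, 0, 0]
Checking each choice:
  over: MATCH
  drop: produces [0, 7, -5, -5, -1]
  sub: produces [0, 7, -5, -5, -1]
  mod: modulo by zero


Answer: over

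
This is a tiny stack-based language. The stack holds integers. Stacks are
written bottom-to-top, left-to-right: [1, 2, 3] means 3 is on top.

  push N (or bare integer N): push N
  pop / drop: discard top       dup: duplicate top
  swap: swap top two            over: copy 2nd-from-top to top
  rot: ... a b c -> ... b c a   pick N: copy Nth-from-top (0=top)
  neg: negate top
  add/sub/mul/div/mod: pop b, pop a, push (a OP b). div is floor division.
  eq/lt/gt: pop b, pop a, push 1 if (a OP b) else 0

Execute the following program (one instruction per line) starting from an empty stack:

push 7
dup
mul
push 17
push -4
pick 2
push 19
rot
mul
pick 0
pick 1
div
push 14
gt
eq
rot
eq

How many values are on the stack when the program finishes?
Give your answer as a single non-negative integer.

After 'push 7': stack = [7] (depth 1)
After 'dup': stack = [7, 7] (depth 2)
After 'mul': stack = [49] (depth 1)
After 'push 17': stack = [49, 17] (depth 2)
After 'push -4': stack = [49, 17, -4] (depth 3)
After 'pick 2': stack = [49, 17, -4, 49] (depth 4)
After 'push 19': stack = [49, 17, -4, 49, 19] (depth 5)
After 'rot': stack = [49, 17, 49, 19, -4] (depth 5)
After 'mul': stack = [49, 17, 49, -76] (depth 4)
After 'pick 0': stack = [49, 17, 49, -76, -76] (depth 5)
After 'pick 1': stack = [49, 17, 49, -76, -76, -76] (depth 6)
After 'div': stack = [49, 17, 49, -76, 1] (depth 5)
After 'push 14': stack = [49, 17, 49, -76, 1, 14] (depth 6)
After 'gt': stack = [49, 17, 49, -76, 0] (depth 5)
After 'eq': stack = [49, 17, 49, 0] (depth 4)
After 'rot': stack = [49, 49, 0, 17] (depth 4)
After 'eq': stack = [49, 49, 0] (depth 3)

Answer: 3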